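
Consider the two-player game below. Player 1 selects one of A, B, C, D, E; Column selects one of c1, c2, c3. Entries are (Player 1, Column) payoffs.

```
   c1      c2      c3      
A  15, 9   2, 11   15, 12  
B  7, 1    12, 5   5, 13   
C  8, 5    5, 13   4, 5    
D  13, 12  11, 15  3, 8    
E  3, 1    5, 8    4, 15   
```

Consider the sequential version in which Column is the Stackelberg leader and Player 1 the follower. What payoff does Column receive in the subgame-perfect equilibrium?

12

Backward induction with Column moving first.
- c1 → Player 1 plays A (best of 15, 7, 8, 13, 3); Column gets 9.
- c2 → Player 1 plays B (best of 2, 12, 5, 11, 5); Column gets 5.
- c3 → Player 1 plays A (best of 15, 5, 4, 3, 4); Column gets 12.
Among 9, 5, 12, the best is 12 at c3. Subgame-perfect outcome: (A, c3) with payoffs (15, 12).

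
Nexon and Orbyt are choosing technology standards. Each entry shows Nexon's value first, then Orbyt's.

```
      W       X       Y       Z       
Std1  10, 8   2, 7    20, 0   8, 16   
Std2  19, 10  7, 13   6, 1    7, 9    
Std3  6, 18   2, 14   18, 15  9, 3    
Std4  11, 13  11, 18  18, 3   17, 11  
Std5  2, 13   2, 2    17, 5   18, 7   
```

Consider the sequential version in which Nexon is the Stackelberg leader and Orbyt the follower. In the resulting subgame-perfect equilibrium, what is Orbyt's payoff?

Orbyt best-responds to each possible Nexon move:
- Std1: Orbyt compares 8, 7, 0, 16 and picks Z; Nexon would get 8.
- Std2: Orbyt compares 10, 13, 1, 9 and picks X; Nexon would get 7.
- Std3: Orbyt compares 18, 14, 15, 3 and picks W; Nexon would get 6.
- Std4: Orbyt compares 13, 18, 3, 11 and picks X; Nexon would get 11.
- Std5: Orbyt compares 13, 2, 5, 7 and picks W; Nexon would get 2.
Among 8, 7, 6, 11, 2, the best is 11 at Std4. Subgame-perfect outcome: (Std4, X) with payoffs (11, 18).

18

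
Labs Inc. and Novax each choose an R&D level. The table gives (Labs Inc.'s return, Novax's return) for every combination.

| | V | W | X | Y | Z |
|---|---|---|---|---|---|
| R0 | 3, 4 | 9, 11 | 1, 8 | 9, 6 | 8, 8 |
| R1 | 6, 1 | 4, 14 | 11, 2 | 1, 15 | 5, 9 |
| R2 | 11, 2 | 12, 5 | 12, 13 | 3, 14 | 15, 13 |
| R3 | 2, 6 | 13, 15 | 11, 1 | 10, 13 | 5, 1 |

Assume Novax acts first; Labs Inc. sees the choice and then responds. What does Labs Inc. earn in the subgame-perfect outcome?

Labs Inc. best-responds to each possible Novax move:
- V: BR = R2, leader payoff 2.
- W: BR = R3, leader payoff 15.
- X: BR = R2, leader payoff 13.
- Y: BR = R3, leader payoff 13.
- Z: BR = R2, leader payoff 13.
Maximizing over 2, 15, 13, 13, 13, Novax chooses W. Subgame-perfect outcome: (R3, W) with payoffs (13, 15).

13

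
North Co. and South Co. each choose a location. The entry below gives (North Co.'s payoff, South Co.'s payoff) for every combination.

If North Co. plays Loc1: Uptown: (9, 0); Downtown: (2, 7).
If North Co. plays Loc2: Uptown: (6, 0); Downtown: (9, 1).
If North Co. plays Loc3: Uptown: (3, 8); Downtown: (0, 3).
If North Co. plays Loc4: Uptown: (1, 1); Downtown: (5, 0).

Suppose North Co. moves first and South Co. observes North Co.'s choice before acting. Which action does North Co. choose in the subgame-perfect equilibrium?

Loc2

South Co. best-responds to each possible North Co. move:
- Loc1: BR = Downtown, leader payoff 2.
- Loc2: BR = Downtown, leader payoff 9.
- Loc3: BR = Uptown, leader payoff 3.
- Loc4: BR = Uptown, leader payoff 1.
Among 2, 9, 3, 1, the best is 9 at Loc2. Subgame-perfect outcome: (Loc2, Downtown) with payoffs (9, 1).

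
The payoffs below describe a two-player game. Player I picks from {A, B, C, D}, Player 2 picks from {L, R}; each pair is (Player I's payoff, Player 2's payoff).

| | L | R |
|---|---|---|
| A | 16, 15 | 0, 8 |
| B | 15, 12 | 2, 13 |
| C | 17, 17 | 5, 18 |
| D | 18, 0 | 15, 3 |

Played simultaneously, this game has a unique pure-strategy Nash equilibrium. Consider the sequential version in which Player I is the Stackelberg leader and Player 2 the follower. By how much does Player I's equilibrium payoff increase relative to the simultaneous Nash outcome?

Work backward from Player 2's decision.
- A: BR = L, leader payoff 16.
- B: BR = R, leader payoff 2.
- C: BR = R, leader payoff 5.
- D: BR = R, leader payoff 15.
Player I's induced payoffs are 16, 2, 5, 15, so Player I commits to A. Subgame-perfect outcome: (A, L) with payoffs (16, 15).
Now find the simultaneous Nash equilibrium.
Player I's best replies: L→D; R→D.
Player 2's best replies: A→L; B→R; C→R; D→R.
The unique mutual best reply is (D, R), giving (15, 3).
Player I's commitment gain: 16 − 15 = 1.

1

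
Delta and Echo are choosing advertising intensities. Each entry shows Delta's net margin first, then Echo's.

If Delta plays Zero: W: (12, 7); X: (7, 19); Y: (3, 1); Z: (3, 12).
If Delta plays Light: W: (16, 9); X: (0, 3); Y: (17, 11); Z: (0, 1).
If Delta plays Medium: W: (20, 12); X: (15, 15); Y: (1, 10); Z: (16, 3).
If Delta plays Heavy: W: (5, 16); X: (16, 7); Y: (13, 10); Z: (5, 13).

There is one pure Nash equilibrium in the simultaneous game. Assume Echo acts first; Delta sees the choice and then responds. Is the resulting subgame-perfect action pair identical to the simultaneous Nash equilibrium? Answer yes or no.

no

Work backward from Delta's decision.
- W: Delta compares 12, 16, 20, 5 and picks Medium; Echo would get 12.
- X: Delta compares 7, 0, 15, 16 and picks Heavy; Echo would get 7.
- Y: Delta compares 3, 17, 1, 13 and picks Light; Echo would get 11.
- Z: Delta compares 3, 0, 16, 5 and picks Medium; Echo would get 3.
Maximizing over 12, 7, 11, 3, Echo chooses W. Subgame-perfect outcome: (Medium, W) with payoffs (20, 12).
For the simultaneous game, intersect best replies.
Delta's best replies: W→Medium; X→Heavy; Y→Light; Z→Medium.
Echo's best replies: Zero→X; Light→Y; Medium→X; Heavy→W.
Only (Light, Y) has each player best-responding; Nash payoffs (17, 11).
Sequential outcome (Medium, W) differs from the Nash profile (Light, Y).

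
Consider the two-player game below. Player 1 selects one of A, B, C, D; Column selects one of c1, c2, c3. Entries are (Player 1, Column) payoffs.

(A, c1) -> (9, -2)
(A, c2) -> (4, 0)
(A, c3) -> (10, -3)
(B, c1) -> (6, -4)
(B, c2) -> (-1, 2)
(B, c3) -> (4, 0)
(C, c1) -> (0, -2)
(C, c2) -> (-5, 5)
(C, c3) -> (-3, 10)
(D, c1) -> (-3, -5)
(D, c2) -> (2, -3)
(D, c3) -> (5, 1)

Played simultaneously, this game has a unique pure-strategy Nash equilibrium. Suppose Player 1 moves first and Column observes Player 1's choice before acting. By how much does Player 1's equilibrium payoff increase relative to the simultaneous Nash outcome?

1

Solve by backward induction (Player 1 leads).
- A → Column plays c2 (best of -2, 0, -3); Player 1 gets 4.
- B → Column plays c2 (best of -4, 2, 0); Player 1 gets -1.
- C → Column plays c3 (best of -2, 5, 10); Player 1 gets -3.
- D → Column plays c3 (best of -5, -3, 1); Player 1 gets 5.
Among 4, -1, -3, 5, the best is 5 at D. Subgame-perfect outcome: (D, c3) with payoffs (5, 1).
Now find the simultaneous Nash equilibrium.
Player 1's best replies: c1→A; c2→A; c3→A.
Column's best replies: A→c2; B→c2; C→c3; D→c3.
The unique mutual best reply is (A, c2), giving (4, 0).
Player 1's commitment gain: 5 − 4 = 1.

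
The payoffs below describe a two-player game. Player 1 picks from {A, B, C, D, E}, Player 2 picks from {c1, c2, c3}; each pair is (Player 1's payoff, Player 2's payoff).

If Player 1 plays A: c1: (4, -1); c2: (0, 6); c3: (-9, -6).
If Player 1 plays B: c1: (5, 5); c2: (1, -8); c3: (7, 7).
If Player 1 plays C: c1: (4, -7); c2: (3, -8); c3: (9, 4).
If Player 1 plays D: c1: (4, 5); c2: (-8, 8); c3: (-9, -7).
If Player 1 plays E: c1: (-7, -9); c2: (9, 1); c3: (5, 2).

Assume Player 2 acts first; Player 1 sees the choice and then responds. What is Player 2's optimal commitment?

c1

Solve by backward induction (Player 2 leads).
- c1: Player 1 compares 4, 5, 4, 4, -7 and picks B; Player 2 would get 5.
- c2: Player 1 compares 0, 1, 3, -8, 9 and picks E; Player 2 would get 1.
- c3: Player 1 compares -9, 7, 9, -9, 5 and picks C; Player 2 would get 4.
Maximizing over 5, 1, 4, Player 2 chooses c1. Subgame-perfect outcome: (B, c1) with payoffs (5, 5).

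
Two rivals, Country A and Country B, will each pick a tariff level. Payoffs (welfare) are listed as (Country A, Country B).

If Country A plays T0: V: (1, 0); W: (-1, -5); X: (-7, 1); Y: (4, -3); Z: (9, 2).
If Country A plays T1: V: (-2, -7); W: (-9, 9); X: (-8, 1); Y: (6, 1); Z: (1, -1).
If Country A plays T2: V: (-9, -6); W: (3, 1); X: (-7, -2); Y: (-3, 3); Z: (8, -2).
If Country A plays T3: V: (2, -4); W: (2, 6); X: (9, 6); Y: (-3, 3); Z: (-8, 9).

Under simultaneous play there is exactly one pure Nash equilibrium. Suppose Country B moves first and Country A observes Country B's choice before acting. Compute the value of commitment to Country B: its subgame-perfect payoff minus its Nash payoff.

Country A best-responds to each possible Country B move:
- V: Country A compares 1, -2, -9, 2 and picks T3; Country B would get -4.
- W: Country A compares -1, -9, 3, 2 and picks T2; Country B would get 1.
- X: Country A compares -7, -8, -7, 9 and picks T3; Country B would get 6.
- Y: Country A compares 4, 6, -3, -3 and picks T1; Country B would get 1.
- Z: Country A compares 9, 1, 8, -8 and picks T0; Country B would get 2.
Maximizing over -4, 1, 6, 1, 2, Country B chooses X. Subgame-perfect outcome: (T3, X) with payoffs (9, 6).
Now find the simultaneous Nash equilibrium.
Country A's best replies: V→T3; W→T2; X→T3; Y→T1; Z→T0.
Country B's best replies: T0→Z; T1→W; T2→Y; T3→Z.
Only (T0, Z) has each player best-responding; Nash payoffs (9, 2).
Country B's commitment gain: 6 − 2 = 4.

4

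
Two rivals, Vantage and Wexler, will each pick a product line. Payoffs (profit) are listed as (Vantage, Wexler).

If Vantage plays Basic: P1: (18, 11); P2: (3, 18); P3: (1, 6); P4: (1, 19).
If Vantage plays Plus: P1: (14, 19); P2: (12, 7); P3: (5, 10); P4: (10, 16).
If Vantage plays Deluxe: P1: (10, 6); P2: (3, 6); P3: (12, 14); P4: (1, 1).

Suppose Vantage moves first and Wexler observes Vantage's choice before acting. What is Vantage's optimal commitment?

Backward induction with Vantage moving first.
- Basic → Wexler plays P4 (best of 11, 18, 6, 19); Vantage gets 1.
- Plus → Wexler plays P1 (best of 19, 7, 10, 16); Vantage gets 14.
- Deluxe → Wexler plays P3 (best of 6, 6, 14, 1); Vantage gets 12.
Vantage's induced payoffs are 1, 14, 12, so Vantage commits to Plus. Subgame-perfect outcome: (Plus, P1) with payoffs (14, 19).

Plus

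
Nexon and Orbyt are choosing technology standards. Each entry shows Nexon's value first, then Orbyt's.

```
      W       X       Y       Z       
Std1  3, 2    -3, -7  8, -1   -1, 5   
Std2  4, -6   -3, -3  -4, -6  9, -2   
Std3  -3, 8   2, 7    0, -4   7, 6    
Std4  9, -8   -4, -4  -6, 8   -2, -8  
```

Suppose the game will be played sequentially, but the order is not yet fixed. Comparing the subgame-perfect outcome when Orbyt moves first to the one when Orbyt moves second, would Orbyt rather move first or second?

first

If Nexon leads: Orbyt's best replies are Std1→Z, Std2→Z, Std3→W, Std4→Y; Nexon's induced payoffs -1, 9, -3, -6; outcome (Std2, Z), payoffs (9, -2).
If Orbyt leads: Nexon's best replies are W→Std4, X→Std3, Y→Std1, Z→Std2; Orbyt's induced payoffs -8, 7, -1, -2; outcome (Std3, X), payoffs (2, 7).
Orbyt gets 7 moving first and -2 moving second, so Orbyt prefers to move first.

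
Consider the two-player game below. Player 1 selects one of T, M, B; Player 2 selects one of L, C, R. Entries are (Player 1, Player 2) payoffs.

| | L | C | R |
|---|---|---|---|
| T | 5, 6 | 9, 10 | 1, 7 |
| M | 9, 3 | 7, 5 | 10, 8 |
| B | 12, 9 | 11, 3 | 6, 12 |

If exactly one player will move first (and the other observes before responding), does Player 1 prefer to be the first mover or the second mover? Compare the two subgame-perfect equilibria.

second

If Player 1 leads: Player 2's best replies are T→C, M→R, B→R; Player 1's induced payoffs 9, 10, 6; outcome (M, R), payoffs (10, 8).
If Player 2 leads: Player 1's best replies are L→B, C→B, R→M; Player 2's induced payoffs 9, 3, 8; outcome (B, L), payoffs (12, 9).
Player 1 gets 10 moving first and 12 moving second, so Player 1 prefers to move second.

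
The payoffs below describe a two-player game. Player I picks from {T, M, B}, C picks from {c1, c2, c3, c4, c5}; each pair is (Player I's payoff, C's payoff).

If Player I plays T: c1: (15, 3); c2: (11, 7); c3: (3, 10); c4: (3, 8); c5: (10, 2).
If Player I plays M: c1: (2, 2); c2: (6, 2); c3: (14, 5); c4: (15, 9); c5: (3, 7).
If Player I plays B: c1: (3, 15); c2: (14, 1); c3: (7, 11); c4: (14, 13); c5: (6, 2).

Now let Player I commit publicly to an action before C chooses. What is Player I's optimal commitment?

M

Solve by backward induction (Player I leads).
- T → C plays c3 (best of 3, 7, 10, 8, 2); Player I gets 3.
- M → C plays c4 (best of 2, 2, 5, 9, 7); Player I gets 15.
- B → C plays c1 (best of 15, 1, 11, 13, 2); Player I gets 3.
Player I's induced payoffs are 3, 15, 3, so Player I commits to M. Subgame-perfect outcome: (M, c4) with payoffs (15, 9).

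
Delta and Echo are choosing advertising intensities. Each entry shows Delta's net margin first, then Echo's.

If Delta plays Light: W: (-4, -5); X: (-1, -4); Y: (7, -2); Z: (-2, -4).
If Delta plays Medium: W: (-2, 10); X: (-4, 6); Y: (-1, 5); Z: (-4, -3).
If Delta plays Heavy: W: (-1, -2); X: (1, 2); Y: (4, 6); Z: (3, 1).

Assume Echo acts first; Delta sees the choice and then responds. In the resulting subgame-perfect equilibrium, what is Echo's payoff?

Delta best-responds to each possible Echo move:
- W → Delta plays Heavy (best of -4, -2, -1); Echo gets -2.
- X → Delta plays Heavy (best of -1, -4, 1); Echo gets 2.
- Y → Delta plays Light (best of 7, -1, 4); Echo gets -2.
- Z → Delta plays Heavy (best of -2, -4, 3); Echo gets 1.
Maximizing over -2, 2, -2, 1, Echo chooses X. Subgame-perfect outcome: (Heavy, X) with payoffs (1, 2).

2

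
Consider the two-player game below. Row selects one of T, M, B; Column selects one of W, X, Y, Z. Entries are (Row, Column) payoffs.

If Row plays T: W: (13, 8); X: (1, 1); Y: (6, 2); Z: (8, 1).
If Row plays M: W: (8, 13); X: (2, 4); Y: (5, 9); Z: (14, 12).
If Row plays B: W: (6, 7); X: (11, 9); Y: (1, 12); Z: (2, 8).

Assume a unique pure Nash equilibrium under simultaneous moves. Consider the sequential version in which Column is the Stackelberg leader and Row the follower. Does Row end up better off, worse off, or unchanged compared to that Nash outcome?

Row best-responds to each possible Column move:
- W: BR = T, leader payoff 8.
- X: BR = B, leader payoff 9.
- Y: BR = T, leader payoff 2.
- Z: BR = M, leader payoff 12.
Among 8, 9, 2, 12, the best is 12 at Z. Subgame-perfect outcome: (M, Z) with payoffs (14, 12).
For the simultaneous game, intersect best replies.
Row's best replies: W→T; X→B; Y→T; Z→M.
Column's best replies: T→W; M→W; B→Y.
Only (T, W) has each player best-responding; Nash payoffs (13, 8).
Row earns 14 sequentially versus 13 at the Nash outcome: better off.

better off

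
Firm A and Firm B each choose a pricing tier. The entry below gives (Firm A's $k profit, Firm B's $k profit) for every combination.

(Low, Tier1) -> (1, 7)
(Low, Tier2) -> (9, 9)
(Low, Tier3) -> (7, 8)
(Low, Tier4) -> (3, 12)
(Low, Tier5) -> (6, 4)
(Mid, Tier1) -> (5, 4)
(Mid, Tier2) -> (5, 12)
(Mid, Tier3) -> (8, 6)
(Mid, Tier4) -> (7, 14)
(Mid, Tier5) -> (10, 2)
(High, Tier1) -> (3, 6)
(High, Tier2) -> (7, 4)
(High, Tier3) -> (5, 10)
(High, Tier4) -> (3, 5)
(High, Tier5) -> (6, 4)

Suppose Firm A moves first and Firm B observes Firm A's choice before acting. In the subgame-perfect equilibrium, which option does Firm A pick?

Mid

Backward induction with Firm A moving first.
- Low: Firm B compares 7, 9, 8, 12, 4 and picks Tier4; Firm A would get 3.
- Mid: Firm B compares 4, 12, 6, 14, 2 and picks Tier4; Firm A would get 7.
- High: Firm B compares 6, 4, 10, 5, 4 and picks Tier3; Firm A would get 5.
Maximizing over 3, 7, 5, Firm A chooses Mid. Subgame-perfect outcome: (Mid, Tier4) with payoffs (7, 14).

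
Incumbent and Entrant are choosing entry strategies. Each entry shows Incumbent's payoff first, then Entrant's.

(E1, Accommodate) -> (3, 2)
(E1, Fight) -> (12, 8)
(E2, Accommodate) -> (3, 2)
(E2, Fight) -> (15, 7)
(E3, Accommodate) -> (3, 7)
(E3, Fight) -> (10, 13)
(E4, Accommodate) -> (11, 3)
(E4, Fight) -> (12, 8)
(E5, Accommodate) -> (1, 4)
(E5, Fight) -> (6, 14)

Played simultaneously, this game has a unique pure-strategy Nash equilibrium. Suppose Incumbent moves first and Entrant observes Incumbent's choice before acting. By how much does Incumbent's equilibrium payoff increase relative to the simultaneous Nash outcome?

0

Entrant best-responds to each possible Incumbent move:
- E1: BR = Fight, leader payoff 12.
- E2: BR = Fight, leader payoff 15.
- E3: BR = Fight, leader payoff 10.
- E4: BR = Fight, leader payoff 12.
- E5: BR = Fight, leader payoff 6.
Incumbent's induced payoffs are 12, 15, 10, 12, 6, so Incumbent commits to E2. Subgame-perfect outcome: (E2, Fight) with payoffs (15, 7).
Now find the simultaneous Nash equilibrium.
Incumbent's best replies: Accommodate→E4; Fight→E2.
Entrant's best replies: E1→Fight; E2→Fight; E3→Fight; E4→Fight; E5→Fight.
Only (E2, Fight) has each player best-responding; Nash payoffs (15, 7).
Incumbent's commitment gain: 15 − 15 = 0.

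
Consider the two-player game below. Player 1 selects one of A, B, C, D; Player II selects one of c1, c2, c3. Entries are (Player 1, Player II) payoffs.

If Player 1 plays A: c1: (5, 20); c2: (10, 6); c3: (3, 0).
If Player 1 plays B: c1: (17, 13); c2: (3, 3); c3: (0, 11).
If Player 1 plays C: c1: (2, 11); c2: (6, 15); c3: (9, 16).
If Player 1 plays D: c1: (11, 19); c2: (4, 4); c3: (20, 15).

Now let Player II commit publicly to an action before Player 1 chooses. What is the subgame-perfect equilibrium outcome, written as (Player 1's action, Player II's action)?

Player 1 best-responds to each possible Player II move:
- c1 → Player 1 plays B (best of 5, 17, 2, 11); Player II gets 13.
- c2 → Player 1 plays A (best of 10, 3, 6, 4); Player II gets 6.
- c3 → Player 1 plays D (best of 3, 0, 9, 20); Player II gets 15.
Player II's induced payoffs are 13, 6, 15, so Player II commits to c3. Subgame-perfect outcome: (D, c3) with payoffs (20, 15).

(D, c3)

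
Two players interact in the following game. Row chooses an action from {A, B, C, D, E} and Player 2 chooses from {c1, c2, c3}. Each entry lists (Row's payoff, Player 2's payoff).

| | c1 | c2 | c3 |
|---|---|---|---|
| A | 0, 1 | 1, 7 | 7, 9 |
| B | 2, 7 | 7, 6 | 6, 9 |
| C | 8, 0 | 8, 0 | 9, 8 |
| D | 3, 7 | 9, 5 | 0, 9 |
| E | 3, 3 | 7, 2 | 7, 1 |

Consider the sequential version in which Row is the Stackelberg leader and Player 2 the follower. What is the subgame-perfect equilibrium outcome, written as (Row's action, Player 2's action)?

Backward induction with Row moving first.
- A → Player 2 plays c3 (best of 1, 7, 9); Row gets 7.
- B → Player 2 plays c3 (best of 7, 6, 9); Row gets 6.
- C → Player 2 plays c3 (best of 0, 0, 8); Row gets 9.
- D → Player 2 plays c3 (best of 7, 5, 9); Row gets 0.
- E → Player 2 plays c1 (best of 3, 2, 1); Row gets 3.
Row's induced payoffs are 7, 6, 9, 0, 3, so Row commits to C. Subgame-perfect outcome: (C, c3) with payoffs (9, 8).

(C, c3)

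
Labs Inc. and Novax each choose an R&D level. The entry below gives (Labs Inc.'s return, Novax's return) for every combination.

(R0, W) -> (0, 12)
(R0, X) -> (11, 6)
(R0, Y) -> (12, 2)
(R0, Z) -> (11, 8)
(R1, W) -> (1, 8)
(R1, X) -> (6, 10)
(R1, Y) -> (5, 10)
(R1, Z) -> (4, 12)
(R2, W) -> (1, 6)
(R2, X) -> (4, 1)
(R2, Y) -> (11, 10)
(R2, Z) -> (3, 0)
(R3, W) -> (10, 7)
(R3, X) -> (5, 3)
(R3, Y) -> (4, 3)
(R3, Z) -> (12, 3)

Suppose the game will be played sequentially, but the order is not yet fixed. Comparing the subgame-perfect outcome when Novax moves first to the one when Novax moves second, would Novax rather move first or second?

second

If Labs Inc. leads: Novax's best replies are R0→W, R1→Z, R2→Y, R3→W; Labs Inc.'s induced payoffs 0, 4, 11, 10; outcome (R2, Y), payoffs (11, 10).
If Novax leads: Labs Inc.'s best replies are W→R3, X→R0, Y→R0, Z→R3; Novax's induced payoffs 7, 6, 2, 3; outcome (R3, W), payoffs (10, 7).
Novax gets 7 moving first and 10 moving second, so Novax prefers to move second.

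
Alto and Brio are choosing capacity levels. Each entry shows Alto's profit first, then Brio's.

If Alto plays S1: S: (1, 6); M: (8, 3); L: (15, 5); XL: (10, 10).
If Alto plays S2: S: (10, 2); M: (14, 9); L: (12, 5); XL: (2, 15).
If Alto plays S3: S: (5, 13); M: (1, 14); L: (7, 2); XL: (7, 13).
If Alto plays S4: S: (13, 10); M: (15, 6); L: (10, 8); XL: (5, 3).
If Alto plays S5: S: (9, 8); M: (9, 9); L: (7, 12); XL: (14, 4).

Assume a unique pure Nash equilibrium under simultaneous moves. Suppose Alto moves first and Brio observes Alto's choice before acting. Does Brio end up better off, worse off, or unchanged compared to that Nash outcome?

Brio best-responds to each possible Alto move:
- S1 → Brio plays XL (best of 6, 3, 5, 10); Alto gets 10.
- S2 → Brio plays XL (best of 2, 9, 5, 15); Alto gets 2.
- S3 → Brio plays M (best of 13, 14, 2, 13); Alto gets 1.
- S4 → Brio plays S (best of 10, 6, 8, 3); Alto gets 13.
- S5 → Brio plays L (best of 8, 9, 12, 4); Alto gets 7.
Maximizing over 10, 2, 1, 13, 7, Alto chooses S4. Subgame-perfect outcome: (S4, S) with payoffs (13, 10).
Now find the simultaneous Nash equilibrium.
Alto's best replies: S→S4; M→S4; L→S1; XL→S5.
Brio's best replies: S1→XL; S2→XL; S3→M; S4→S; S5→L.
The unique mutual best reply is (S4, S), giving (13, 10).
Brio earns 10 sequentially versus 10 at the Nash outcome: unchanged.

unchanged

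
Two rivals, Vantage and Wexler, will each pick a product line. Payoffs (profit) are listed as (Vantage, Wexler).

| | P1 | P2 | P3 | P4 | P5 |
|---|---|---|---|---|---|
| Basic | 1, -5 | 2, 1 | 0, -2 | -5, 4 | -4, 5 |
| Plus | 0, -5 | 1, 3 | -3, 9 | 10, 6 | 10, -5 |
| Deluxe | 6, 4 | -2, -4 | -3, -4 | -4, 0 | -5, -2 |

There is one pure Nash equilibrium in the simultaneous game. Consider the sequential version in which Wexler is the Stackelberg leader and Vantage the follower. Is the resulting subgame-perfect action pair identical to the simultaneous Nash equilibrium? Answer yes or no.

Backward induction with Wexler moving first.
- P1: BR = Deluxe, leader payoff 4.
- P2: BR = Basic, leader payoff 1.
- P3: BR = Basic, leader payoff -2.
- P4: BR = Plus, leader payoff 6.
- P5: BR = Plus, leader payoff -5.
Wexler's induced payoffs are 4, 1, -2, 6, -5, so Wexler commits to P4. Subgame-perfect outcome: (Plus, P4) with payoffs (10, 6).
Now find the simultaneous Nash equilibrium.
Vantage's best replies: P1→Deluxe; P2→Basic; P3→Basic; P4→Plus; P5→Plus.
Wexler's best replies: Basic→P5; Plus→P3; Deluxe→P1.
The unique mutual best reply is (Deluxe, P1), giving (6, 4).
Sequential outcome (Plus, P4) differs from the Nash profile (Deluxe, P1).

no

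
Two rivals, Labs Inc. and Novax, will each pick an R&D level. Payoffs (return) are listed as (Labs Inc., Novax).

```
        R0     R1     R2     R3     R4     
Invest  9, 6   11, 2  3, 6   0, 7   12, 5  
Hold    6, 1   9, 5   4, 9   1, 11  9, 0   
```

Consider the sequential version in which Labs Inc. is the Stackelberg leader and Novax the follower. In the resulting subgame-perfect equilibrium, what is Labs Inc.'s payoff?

1

Novax best-responds to each possible Labs Inc. move:
- Invest: BR = R3, leader payoff 0.
- Hold: BR = R3, leader payoff 1.
Among 0, 1, the best is 1 at Hold. Subgame-perfect outcome: (Hold, R3) with payoffs (1, 11).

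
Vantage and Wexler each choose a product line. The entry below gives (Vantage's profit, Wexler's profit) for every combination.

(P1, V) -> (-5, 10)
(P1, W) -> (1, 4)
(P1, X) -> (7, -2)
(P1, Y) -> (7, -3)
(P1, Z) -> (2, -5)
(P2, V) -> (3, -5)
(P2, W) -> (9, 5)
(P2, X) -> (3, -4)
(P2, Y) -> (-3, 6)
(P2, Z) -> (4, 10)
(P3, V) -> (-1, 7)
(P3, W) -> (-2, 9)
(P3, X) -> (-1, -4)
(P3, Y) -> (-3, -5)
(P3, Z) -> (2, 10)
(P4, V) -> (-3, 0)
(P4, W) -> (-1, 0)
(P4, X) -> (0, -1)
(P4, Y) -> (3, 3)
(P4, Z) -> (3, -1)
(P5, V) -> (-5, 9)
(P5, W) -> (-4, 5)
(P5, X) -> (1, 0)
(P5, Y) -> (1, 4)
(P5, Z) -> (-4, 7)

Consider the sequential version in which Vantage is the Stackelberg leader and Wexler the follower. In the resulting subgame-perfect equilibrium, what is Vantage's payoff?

Backward induction with Vantage moving first.
- P1: BR = V, leader payoff -5.
- P2: BR = Z, leader payoff 4.
- P3: BR = Z, leader payoff 2.
- P4: BR = Y, leader payoff 3.
- P5: BR = V, leader payoff -5.
Among -5, 4, 2, 3, -5, the best is 4 at P2. Subgame-perfect outcome: (P2, Z) with payoffs (4, 10).

4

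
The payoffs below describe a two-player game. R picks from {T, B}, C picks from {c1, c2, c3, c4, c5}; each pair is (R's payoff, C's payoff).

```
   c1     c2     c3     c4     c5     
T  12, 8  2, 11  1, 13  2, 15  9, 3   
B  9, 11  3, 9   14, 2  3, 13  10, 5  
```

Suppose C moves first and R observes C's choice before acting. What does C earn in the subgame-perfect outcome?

R best-responds to each possible C move:
- c1 → R plays T (best of 12, 9); C gets 8.
- c2 → R plays B (best of 2, 3); C gets 9.
- c3 → R plays B (best of 1, 14); C gets 2.
- c4 → R plays B (best of 2, 3); C gets 13.
- c5 → R plays B (best of 9, 10); C gets 5.
C's induced payoffs are 8, 9, 2, 13, 5, so C commits to c4. Subgame-perfect outcome: (B, c4) with payoffs (3, 13).

13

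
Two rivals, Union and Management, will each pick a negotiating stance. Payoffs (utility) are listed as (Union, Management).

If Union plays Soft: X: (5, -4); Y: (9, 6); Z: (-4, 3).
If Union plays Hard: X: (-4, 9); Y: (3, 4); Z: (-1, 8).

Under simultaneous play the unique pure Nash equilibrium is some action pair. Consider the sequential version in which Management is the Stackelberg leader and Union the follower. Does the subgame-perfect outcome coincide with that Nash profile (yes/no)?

Backward induction with Management moving first.
- X: Union compares 5, -4 and picks Soft; Management would get -4.
- Y: Union compares 9, 3 and picks Soft; Management would get 6.
- Z: Union compares -4, -1 and picks Hard; Management would get 8.
Maximizing over -4, 6, 8, Management chooses Z. Subgame-perfect outcome: (Hard, Z) with payoffs (-1, 8).
Now find the simultaneous Nash equilibrium.
Union's best replies: X→Soft; Y→Soft; Z→Hard.
Management's best replies: Soft→Y; Hard→X.
Only (Soft, Y) has each player best-responding; Nash payoffs (9, 6).
Sequential outcome (Hard, Z) differs from the Nash profile (Soft, Y).

no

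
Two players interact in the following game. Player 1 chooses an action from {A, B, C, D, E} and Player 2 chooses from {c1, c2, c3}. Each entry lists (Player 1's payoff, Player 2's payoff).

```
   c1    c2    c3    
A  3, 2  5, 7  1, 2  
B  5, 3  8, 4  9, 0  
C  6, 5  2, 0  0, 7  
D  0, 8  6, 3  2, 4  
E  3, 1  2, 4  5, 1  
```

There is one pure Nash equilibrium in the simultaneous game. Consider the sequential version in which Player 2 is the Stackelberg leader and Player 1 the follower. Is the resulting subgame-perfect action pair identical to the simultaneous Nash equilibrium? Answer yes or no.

Solve by backward induction (Player 2 leads).
- c1: BR = C, leader payoff 5.
- c2: BR = B, leader payoff 4.
- c3: BR = B, leader payoff 0.
Maximizing over 5, 4, 0, Player 2 chooses c1. Subgame-perfect outcome: (C, c1) with payoffs (6, 5).
Now find the simultaneous Nash equilibrium.
Player 1's best replies: c1→C; c2→B; c3→B.
Player 2's best replies: A→c2; B→c2; C→c3; D→c1; E→c2.
Only (B, c2) has each player best-responding; Nash payoffs (8, 4).
Sequential outcome (C, c1) differs from the Nash profile (B, c2).

no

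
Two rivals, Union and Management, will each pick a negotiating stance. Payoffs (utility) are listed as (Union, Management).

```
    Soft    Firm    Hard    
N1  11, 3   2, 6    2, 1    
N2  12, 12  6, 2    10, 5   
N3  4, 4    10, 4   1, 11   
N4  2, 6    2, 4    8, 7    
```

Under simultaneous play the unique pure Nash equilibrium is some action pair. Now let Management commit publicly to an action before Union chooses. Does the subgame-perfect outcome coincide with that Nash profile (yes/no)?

yes

Union best-responds to each possible Management move:
- Soft: BR = N2, leader payoff 12.
- Firm: BR = N3, leader payoff 4.
- Hard: BR = N2, leader payoff 5.
Among 12, 4, 5, the best is 12 at Soft. Subgame-perfect outcome: (N2, Soft) with payoffs (12, 12).
Now find the simultaneous Nash equilibrium.
Union's best replies: Soft→N2; Firm→N3; Hard→N2.
Management's best replies: N1→Firm; N2→Soft; N3→Hard; N4→Hard.
The unique mutual best reply is (N2, Soft), giving (12, 12).
Sequential outcome (N2, Soft) coincides with the Nash profile (N2, Soft).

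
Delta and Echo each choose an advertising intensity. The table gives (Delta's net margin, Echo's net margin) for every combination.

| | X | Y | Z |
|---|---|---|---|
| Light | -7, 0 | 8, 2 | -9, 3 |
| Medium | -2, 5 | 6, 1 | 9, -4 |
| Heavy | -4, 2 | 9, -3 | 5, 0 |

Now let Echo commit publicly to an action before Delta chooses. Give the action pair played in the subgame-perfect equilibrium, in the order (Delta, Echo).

(Medium, X)

Work backward from Delta's decision.
- X: BR = Medium, leader payoff 5.
- Y: BR = Heavy, leader payoff -3.
- Z: BR = Medium, leader payoff -4.
Maximizing over 5, -3, -4, Echo chooses X. Subgame-perfect outcome: (Medium, X) with payoffs (-2, 5).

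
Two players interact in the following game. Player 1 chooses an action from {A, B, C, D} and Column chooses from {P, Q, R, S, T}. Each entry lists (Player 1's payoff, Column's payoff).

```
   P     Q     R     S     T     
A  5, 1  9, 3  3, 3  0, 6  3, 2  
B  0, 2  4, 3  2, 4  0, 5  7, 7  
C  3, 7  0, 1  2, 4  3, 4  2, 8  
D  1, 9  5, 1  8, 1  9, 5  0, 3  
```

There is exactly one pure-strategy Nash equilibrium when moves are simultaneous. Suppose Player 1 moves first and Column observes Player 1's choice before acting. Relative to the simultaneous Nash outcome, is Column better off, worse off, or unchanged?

Backward induction with Player 1 moving first.
- A → Column plays S (best of 1, 3, 3, 6, 2); Player 1 gets 0.
- B → Column plays T (best of 2, 3, 4, 5, 7); Player 1 gets 7.
- C → Column plays T (best of 7, 1, 4, 4, 8); Player 1 gets 2.
- D → Column plays P (best of 9, 1, 1, 5, 3); Player 1 gets 1.
Player 1's induced payoffs are 0, 7, 2, 1, so Player 1 commits to B. Subgame-perfect outcome: (B, T) with payoffs (7, 7).
Now find the simultaneous Nash equilibrium.
Player 1's best replies: P→A; Q→A; R→D; S→D; T→B.
Column's best replies: A→S; B→T; C→T; D→P.
The unique mutual best reply is (B, T), giving (7, 7).
Column earns 7 sequentially versus 7 at the Nash outcome: unchanged.

unchanged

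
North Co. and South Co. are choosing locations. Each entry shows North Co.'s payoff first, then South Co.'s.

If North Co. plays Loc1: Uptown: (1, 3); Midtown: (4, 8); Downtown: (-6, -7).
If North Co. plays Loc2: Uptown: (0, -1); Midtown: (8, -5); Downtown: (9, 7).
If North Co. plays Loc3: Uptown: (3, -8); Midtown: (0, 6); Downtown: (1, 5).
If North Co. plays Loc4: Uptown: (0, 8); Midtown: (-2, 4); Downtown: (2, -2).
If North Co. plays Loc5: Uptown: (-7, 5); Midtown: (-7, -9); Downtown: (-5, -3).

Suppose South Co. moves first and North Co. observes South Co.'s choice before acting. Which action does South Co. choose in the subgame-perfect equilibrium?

Backward induction with South Co. moving first.
- Uptown → North Co. plays Loc3 (best of 1, 0, 3, 0, -7); South Co. gets -8.
- Midtown → North Co. plays Loc2 (best of 4, 8, 0, -2, -7); South Co. gets -5.
- Downtown → North Co. plays Loc2 (best of -6, 9, 1, 2, -5); South Co. gets 7.
South Co.'s induced payoffs are -8, -5, 7, so South Co. commits to Downtown. Subgame-perfect outcome: (Loc2, Downtown) with payoffs (9, 7).

Downtown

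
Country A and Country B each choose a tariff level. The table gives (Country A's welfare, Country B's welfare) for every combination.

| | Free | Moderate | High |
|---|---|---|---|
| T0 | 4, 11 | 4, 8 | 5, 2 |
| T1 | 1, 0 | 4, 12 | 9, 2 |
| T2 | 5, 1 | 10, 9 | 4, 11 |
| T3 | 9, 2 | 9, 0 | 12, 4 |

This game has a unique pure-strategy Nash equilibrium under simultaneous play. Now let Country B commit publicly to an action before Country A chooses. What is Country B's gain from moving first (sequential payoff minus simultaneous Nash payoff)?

5

Solve by backward induction (Country B leads).
- Free: Country A compares 4, 1, 5, 9 and picks T3; Country B would get 2.
- Moderate: Country A compares 4, 4, 10, 9 and picks T2; Country B would get 9.
- High: Country A compares 5, 9, 4, 12 and picks T3; Country B would get 4.
Among 2, 9, 4, the best is 9 at Moderate. Subgame-perfect outcome: (T2, Moderate) with payoffs (10, 9).
Now find the simultaneous Nash equilibrium.
Country A's best replies: Free→T3; Moderate→T2; High→T3.
Country B's best replies: T0→Free; T1→Moderate; T2→High; T3→High.
Only (T3, High) has each player best-responding; Nash payoffs (12, 4).
Country B's commitment gain: 9 − 4 = 5.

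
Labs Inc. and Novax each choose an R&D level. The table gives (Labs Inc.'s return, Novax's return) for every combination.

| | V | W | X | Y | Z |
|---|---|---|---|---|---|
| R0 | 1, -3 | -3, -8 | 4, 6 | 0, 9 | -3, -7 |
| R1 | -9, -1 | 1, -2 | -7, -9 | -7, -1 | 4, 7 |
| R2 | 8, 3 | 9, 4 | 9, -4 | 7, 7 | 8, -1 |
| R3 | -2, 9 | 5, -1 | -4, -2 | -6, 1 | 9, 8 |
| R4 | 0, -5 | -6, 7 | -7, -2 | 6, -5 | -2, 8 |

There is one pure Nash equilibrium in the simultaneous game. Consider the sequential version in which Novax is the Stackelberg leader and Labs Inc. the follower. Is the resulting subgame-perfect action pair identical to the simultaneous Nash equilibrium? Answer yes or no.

no

Work backward from Labs Inc.'s decision.
- V: Labs Inc. compares 1, -9, 8, -2, 0 and picks R2; Novax would get 3.
- W: Labs Inc. compares -3, 1, 9, 5, -6 and picks R2; Novax would get 4.
- X: Labs Inc. compares 4, -7, 9, -4, -7 and picks R2; Novax would get -4.
- Y: Labs Inc. compares 0, -7, 7, -6, 6 and picks R2; Novax would get 7.
- Z: Labs Inc. compares -3, 4, 8, 9, -2 and picks R3; Novax would get 8.
Maximizing over 3, 4, -4, 7, 8, Novax chooses Z. Subgame-perfect outcome: (R3, Z) with payoffs (9, 8).
For the simultaneous game, intersect best replies.
Labs Inc.'s best replies: V→R2; W→R2; X→R2; Y→R2; Z→R3.
Novax's best replies: R0→Y; R1→Z; R2→Y; R3→V; R4→Z.
Only (R2, Y) has each player best-responding; Nash payoffs (7, 7).
Sequential outcome (R3, Z) differs from the Nash profile (R2, Y).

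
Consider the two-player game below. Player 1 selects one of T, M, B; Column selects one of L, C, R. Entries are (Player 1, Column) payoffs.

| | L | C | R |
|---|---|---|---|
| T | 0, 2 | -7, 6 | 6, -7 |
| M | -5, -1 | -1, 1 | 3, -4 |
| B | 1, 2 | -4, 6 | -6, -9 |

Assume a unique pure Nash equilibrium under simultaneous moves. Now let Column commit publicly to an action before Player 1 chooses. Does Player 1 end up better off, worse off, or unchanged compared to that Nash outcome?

better off

Backward induction with Column moving first.
- L: BR = B, leader payoff 2.
- C: BR = M, leader payoff 1.
- R: BR = T, leader payoff -7.
Among 2, 1, -7, the best is 2 at L. Subgame-perfect outcome: (B, L) with payoffs (1, 2).
For the simultaneous game, intersect best replies.
Player 1's best replies: L→B; C→M; R→T.
Column's best replies: T→C; M→C; B→C.
Only (M, C) has each player best-responding; Nash payoffs (-1, 1).
Player 1 earns 1 sequentially versus -1 at the Nash outcome: better off.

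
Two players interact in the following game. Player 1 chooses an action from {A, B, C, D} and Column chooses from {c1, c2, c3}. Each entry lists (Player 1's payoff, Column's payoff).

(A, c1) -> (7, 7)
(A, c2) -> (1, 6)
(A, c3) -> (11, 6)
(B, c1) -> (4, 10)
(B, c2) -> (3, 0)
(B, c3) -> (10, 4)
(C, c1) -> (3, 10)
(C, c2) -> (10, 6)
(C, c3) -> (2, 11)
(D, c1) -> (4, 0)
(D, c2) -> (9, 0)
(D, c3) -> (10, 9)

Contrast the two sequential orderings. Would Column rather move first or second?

If Player 1 leads: Column's best replies are A→c1, B→c1, C→c3, D→c3; Player 1's induced payoffs 7, 4, 2, 10; outcome (D, c3), payoffs (10, 9).
If Column leads: Player 1's best replies are c1→A, c2→C, c3→A; Column's induced payoffs 7, 6, 6; outcome (A, c1), payoffs (7, 7).
Column gets 7 moving first and 9 moving second, so Column prefers to move second.

second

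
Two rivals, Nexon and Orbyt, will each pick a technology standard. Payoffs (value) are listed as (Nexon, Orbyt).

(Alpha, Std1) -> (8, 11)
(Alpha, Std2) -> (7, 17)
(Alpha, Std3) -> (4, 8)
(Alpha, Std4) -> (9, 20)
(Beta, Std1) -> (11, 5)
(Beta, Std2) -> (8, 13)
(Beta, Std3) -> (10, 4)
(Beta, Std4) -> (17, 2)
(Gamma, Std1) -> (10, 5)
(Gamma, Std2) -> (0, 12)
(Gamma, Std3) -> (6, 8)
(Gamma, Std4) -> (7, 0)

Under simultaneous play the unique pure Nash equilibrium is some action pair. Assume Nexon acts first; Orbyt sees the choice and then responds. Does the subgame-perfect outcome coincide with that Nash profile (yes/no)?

no

Backward induction with Nexon moving first.
- Alpha: BR = Std4, leader payoff 9.
- Beta: BR = Std2, leader payoff 8.
- Gamma: BR = Std2, leader payoff 0.
Nexon's induced payoffs are 9, 8, 0, so Nexon commits to Alpha. Subgame-perfect outcome: (Alpha, Std4) with payoffs (9, 20).
For the simultaneous game, intersect best replies.
Nexon's best replies: Std1→Beta; Std2→Beta; Std3→Beta; Std4→Beta.
Orbyt's best replies: Alpha→Std4; Beta→Std2; Gamma→Std2.
The unique mutual best reply is (Beta, Std2), giving (8, 13).
Sequential outcome (Alpha, Std4) differs from the Nash profile (Beta, Std2).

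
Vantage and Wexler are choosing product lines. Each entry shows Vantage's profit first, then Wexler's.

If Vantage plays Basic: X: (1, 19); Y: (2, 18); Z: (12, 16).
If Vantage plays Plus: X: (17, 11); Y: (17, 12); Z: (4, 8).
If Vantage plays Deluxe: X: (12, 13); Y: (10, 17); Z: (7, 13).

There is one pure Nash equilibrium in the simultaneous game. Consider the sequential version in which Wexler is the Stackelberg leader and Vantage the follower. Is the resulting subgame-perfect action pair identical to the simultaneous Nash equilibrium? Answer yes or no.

no

Backward induction with Wexler moving first.
- X: BR = Plus, leader payoff 11.
- Y: BR = Plus, leader payoff 12.
- Z: BR = Basic, leader payoff 16.
Wexler's induced payoffs are 11, 12, 16, so Wexler commits to Z. Subgame-perfect outcome: (Basic, Z) with payoffs (12, 16).
For the simultaneous game, intersect best replies.
Vantage's best replies: X→Plus; Y→Plus; Z→Basic.
Wexler's best replies: Basic→X; Plus→Y; Deluxe→Y.
Only (Plus, Y) has each player best-responding; Nash payoffs (17, 12).
Sequential outcome (Basic, Z) differs from the Nash profile (Plus, Y).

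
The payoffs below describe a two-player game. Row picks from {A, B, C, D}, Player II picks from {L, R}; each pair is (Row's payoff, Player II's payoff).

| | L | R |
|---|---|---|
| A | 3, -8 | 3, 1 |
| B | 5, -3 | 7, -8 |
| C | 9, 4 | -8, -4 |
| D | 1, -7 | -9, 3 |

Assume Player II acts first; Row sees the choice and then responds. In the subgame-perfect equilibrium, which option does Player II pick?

L

Solve by backward induction (Player II leads).
- L: Row compares 3, 5, 9, 1 and picks C; Player II would get 4.
- R: Row compares 3, 7, -8, -9 and picks B; Player II would get -8.
Maximizing over 4, -8, Player II chooses L. Subgame-perfect outcome: (C, L) with payoffs (9, 4).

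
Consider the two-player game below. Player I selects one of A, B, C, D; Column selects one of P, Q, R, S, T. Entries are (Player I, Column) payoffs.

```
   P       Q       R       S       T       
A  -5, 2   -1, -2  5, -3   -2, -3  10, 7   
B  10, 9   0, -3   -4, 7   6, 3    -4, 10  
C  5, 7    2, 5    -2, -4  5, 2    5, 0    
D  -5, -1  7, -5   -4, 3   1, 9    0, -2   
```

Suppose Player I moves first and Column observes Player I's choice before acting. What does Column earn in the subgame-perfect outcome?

7

Backward induction with Player I moving first.
- A: Column compares 2, -2, -3, -3, 7 and picks T; Player I would get 10.
- B: Column compares 9, -3, 7, 3, 10 and picks T; Player I would get -4.
- C: Column compares 7, 5, -4, 2, 0 and picks P; Player I would get 5.
- D: Column compares -1, -5, 3, 9, -2 and picks S; Player I would get 1.
Player I's induced payoffs are 10, -4, 5, 1, so Player I commits to A. Subgame-perfect outcome: (A, T) with payoffs (10, 7).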